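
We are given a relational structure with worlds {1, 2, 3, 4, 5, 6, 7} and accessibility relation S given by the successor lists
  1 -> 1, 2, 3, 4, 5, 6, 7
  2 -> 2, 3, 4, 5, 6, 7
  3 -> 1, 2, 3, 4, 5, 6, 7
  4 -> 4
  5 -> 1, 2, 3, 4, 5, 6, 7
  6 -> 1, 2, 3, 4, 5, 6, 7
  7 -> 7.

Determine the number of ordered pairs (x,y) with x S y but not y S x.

11

Enumerating: (1,2), (1,4), (1,7), (2,4), (2,7), (3,4), (3,7), (5,4), (5,7), (6,4), (6,7).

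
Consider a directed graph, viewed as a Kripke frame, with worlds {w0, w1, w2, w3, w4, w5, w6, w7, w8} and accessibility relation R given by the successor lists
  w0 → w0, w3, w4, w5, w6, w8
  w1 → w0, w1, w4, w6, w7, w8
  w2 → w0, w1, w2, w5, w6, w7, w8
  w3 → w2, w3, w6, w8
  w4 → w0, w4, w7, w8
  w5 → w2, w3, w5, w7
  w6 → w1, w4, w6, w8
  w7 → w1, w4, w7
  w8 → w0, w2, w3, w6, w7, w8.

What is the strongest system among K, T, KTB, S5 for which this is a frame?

T

Reflexive (axiom T): yes — every world is R-related to itself.
Symmetric (axiom B): no — w0 R w3 but not w3 R w0.
Euclidean (axiom 5): no — w0 R w3 and w0 R w4, but not w3 R w4.
So F validates K, T; KTB would additionally require R to be symmetric. The strongest is T.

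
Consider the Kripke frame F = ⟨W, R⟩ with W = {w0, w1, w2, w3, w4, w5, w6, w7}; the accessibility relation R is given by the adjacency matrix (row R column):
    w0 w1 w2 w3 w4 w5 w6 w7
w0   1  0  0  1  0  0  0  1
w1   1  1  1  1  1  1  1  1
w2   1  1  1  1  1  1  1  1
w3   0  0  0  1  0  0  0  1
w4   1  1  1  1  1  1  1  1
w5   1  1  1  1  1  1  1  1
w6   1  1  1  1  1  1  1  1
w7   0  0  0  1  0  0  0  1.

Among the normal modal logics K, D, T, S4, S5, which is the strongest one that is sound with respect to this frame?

S4

Serial (axiom D): yes — every world has a successor (e.g. w0 R w0).
Reflexive (axiom T): yes — every world is R-related to itself.
Transitive (axiom 4): yes — every two-step R-path is closed by a direct edge.
Euclidean (axiom 5): no — w1 R w0 and w1 R w2, but not w0 R w2.
So F validates K, D, T, S4; S5 would additionally require R to be Euclidean. The strongest is S4.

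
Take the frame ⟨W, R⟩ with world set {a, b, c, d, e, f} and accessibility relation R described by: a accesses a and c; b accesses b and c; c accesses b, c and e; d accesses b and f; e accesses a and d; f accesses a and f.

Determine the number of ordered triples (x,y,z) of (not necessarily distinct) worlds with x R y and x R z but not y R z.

Enumerating: (a,c,a), (c,b,e), (c,e,b), (c,e,c), (c,e,e), (d,b,f), (d,f,b), (e,a,d), (e,d,a), (e,d,d), (f,a,f).

11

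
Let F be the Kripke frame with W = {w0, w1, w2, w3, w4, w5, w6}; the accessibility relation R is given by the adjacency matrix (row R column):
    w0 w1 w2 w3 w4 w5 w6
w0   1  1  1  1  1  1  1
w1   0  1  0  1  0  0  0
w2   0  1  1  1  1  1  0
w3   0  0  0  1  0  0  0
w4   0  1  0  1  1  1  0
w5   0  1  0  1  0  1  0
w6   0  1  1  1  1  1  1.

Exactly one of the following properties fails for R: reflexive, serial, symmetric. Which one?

Reflexive: yes — every world is R-related to itself.
Serial: yes — every world has a successor (e.g. w0 R w0).
Symmetric: no — w0 R w1 but not w1 R w0.
Only symmetric fails.

symmetric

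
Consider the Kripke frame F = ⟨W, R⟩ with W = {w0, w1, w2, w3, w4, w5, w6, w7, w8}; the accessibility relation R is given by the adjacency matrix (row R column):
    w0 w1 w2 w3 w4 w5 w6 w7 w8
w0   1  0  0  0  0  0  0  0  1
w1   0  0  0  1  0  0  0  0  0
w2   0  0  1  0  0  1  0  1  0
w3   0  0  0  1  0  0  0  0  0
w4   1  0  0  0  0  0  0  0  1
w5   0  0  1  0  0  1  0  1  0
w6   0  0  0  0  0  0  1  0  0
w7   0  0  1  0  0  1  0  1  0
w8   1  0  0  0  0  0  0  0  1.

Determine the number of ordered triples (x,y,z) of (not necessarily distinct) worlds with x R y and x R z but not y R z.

0

R is Euclidean; there are no such tuples.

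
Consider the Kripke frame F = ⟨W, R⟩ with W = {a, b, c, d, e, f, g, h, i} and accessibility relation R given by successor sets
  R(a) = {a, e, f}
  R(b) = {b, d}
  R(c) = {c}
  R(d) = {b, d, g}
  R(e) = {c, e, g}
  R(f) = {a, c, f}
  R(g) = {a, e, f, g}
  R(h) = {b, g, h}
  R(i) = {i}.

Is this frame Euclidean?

Euclidean: no — a R e and a R f, but not e R f.

No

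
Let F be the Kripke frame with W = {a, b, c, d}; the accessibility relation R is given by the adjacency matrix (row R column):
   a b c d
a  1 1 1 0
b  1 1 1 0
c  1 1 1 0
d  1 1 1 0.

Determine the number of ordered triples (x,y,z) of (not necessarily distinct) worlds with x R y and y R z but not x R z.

R is transitive; there are no such tuples.

0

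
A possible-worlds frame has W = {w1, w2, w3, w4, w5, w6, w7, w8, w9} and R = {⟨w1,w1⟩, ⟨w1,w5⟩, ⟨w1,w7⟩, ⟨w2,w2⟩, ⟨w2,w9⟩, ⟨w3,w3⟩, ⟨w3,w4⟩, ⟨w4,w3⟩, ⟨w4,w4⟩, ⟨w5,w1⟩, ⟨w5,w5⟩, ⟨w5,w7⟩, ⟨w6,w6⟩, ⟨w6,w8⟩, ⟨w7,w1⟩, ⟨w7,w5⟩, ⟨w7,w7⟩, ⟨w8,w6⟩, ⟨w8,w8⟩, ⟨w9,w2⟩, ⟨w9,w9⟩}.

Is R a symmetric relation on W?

Symmetric: yes — every pair in R has its reverse in R.

Yes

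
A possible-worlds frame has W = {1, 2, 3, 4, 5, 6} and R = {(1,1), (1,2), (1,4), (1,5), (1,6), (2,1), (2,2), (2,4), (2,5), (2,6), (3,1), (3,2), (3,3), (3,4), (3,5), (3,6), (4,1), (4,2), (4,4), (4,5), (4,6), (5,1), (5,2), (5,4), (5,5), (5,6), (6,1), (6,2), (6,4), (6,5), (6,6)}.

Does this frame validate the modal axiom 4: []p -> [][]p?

Yes

The schema 4 characterises exactly the transitive frames.
Transitive: yes — every two-step R-path is closed by a direct edge.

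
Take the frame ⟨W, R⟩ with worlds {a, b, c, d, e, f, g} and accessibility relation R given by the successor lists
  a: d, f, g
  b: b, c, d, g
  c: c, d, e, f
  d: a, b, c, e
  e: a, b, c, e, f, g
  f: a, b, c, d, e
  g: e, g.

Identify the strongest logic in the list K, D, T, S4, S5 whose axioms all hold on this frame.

D

Serial (axiom D): yes — every world has a successor (e.g. a R d).
Reflexive (axiom T): no — a is not related to itself.
Transitive (axiom 4): no — a R d and d R b, but not a R b.
Euclidean (axiom 5): no — a R d and a R f, but not d R f.
So F validates K, D; T would additionally require R to be reflexive. The strongest is D.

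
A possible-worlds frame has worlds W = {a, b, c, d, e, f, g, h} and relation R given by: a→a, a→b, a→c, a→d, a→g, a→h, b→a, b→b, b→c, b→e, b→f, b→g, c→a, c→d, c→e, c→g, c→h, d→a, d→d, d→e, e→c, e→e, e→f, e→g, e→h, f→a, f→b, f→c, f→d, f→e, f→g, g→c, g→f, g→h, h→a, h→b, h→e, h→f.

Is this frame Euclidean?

No

Euclidean: no — a R b and a R d, but not b R d.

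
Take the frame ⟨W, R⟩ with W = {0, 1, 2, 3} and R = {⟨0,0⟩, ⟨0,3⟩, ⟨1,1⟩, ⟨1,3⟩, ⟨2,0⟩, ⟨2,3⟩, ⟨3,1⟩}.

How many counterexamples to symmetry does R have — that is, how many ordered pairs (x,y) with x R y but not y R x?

3

Enumerating: (0,3), (2,0), (2,3).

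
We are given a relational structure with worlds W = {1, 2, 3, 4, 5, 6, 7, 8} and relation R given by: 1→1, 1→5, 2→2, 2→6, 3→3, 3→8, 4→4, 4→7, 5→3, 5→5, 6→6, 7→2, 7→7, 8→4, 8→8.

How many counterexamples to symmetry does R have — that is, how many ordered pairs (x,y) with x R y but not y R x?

Enumerating: (1,5), (2,6), (3,8), (4,7), (5,3), (7,2), (8,4).

7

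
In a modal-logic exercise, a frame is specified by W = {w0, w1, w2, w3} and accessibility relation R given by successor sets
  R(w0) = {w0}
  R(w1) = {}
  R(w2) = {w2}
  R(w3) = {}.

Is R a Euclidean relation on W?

Yes

Euclidean: yes — any two successors of a common world are R-related.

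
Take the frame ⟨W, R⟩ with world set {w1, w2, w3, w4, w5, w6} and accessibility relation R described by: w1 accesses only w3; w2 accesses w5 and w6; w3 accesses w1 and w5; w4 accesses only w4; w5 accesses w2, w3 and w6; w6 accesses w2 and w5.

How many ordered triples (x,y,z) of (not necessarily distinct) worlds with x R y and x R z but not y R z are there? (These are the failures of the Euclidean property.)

Enumerating: (w1,w3,w3), (w2,w5,w5), (w2,w6,w6), (w3,w1,w1), (w3,w1,w5), (w3,w5,w1), (w3,w5,w5), (w5,w2,w2), (w5,w2,w3), (w5,w3,w2), (w5,w3,w3), (w5,w3,w6), (w5,w6,w3), (w5,w6,w6), (w6,w2,w2), (w6,w5,w5).

16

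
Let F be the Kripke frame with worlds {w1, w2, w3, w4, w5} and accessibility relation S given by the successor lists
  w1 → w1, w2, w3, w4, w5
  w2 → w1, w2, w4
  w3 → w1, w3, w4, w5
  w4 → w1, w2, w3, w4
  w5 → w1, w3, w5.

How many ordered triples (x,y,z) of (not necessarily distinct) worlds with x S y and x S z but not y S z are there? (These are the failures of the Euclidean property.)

Enumerating: (w1,w2,w3), (w1,w2,w5), (w1,w3,w2), (w1,w4,w5), (w1,w5,w2), (w1,w5,w4), (w3,w4,w5), (w3,w5,w4), (w4,w2,w3), (w4,w3,w2).

10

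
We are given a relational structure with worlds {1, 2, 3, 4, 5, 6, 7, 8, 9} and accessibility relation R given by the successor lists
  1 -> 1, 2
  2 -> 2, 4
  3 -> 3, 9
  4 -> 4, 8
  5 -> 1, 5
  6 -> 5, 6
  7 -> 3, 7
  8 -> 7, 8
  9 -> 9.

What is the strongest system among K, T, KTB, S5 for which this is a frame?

T

Reflexive (axiom T): yes — every world is R-related to itself.
Symmetric (axiom B): no — 1 R 2 but not 2 R 1.
Euclidean (axiom 5): no — 1 R 2 and 1 R 1, but not 2 R 1.
So F validates K, T; KTB would additionally require R to be symmetric. The strongest is T.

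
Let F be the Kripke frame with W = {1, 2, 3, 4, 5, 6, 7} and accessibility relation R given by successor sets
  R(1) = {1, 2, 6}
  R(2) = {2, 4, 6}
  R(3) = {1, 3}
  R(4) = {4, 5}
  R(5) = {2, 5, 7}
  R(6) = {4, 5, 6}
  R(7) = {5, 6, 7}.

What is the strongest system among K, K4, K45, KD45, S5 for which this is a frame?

K

Transitive (axiom 4): no — 1 R 2 and 2 R 4, but not 1 R 4.
Euclidean (axiom 5): no — 1 R 6 and 1 R 2, but not 6 R 2.
Serial (axiom D): yes — every world has a successor (e.g. 1 R 1).
Reflexive (axiom T): yes — every world is R-related to itself.
So F validates K; K4 would additionally require R to be transitive. The strongest is K.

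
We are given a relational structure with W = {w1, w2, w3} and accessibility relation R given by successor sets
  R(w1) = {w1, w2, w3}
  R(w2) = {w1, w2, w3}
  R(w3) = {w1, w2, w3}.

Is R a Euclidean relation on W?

Yes

Euclidean: yes — any two successors of a common world are R-related.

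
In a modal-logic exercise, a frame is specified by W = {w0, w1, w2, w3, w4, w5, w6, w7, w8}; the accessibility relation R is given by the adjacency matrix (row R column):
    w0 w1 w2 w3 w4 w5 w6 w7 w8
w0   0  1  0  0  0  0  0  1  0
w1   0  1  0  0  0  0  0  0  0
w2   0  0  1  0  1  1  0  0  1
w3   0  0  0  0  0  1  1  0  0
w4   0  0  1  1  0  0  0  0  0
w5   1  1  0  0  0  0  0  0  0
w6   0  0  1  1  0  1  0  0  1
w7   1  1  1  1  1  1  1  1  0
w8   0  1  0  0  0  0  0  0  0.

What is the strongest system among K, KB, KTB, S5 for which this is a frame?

Symmetric (axiom B): no — w0 R w1 but not w1 R w0.
Reflexive (axiom T): no — w0 is not related to itself.
Euclidean (axiom 5): no — w0 R w1 and w0 R w7, but not w1 R w7.
So F validates K; KB would additionally require R to be symmetric. The strongest is K.

K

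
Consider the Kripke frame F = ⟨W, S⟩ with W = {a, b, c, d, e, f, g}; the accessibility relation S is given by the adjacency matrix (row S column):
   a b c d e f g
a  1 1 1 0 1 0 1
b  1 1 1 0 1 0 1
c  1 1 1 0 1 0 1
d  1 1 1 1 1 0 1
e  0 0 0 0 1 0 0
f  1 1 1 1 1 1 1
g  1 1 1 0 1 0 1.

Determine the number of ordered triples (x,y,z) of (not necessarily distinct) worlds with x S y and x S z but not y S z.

40

Enumerating: (a,e,a), (a,e,b), (a,e,c), (a,e,g), (b,e,a), (b,e,b), (b,e,c), (b,e,g), (c,e,a), (c,e,b), (c,e,c), (c,e,g), … and 28 more.
Total: 40.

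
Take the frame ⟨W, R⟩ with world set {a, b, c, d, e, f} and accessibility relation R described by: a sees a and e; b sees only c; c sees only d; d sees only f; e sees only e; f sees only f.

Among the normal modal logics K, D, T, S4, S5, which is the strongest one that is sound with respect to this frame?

Serial (axiom D): yes — every world has a successor (e.g. a R a).
Reflexive (axiom T): no — b is not related to itself.
Transitive (axiom 4): no — b R c and c R d, but not b R d.
Euclidean (axiom 5): no — a R e and a R a, but not e R a.
So F validates K, D; T would additionally require R to be reflexive. The strongest is D.

D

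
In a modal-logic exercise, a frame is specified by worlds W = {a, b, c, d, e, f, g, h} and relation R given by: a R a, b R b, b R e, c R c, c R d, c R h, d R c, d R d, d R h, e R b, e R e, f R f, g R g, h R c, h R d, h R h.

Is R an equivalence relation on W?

Yes

Reflexive: yes — every world is R-related to itself.
Symmetric: yes — every pair in R has its reverse in R.
Transitive: yes — every two-step R-path is closed by a direct edge.
So R is an equivalence relation.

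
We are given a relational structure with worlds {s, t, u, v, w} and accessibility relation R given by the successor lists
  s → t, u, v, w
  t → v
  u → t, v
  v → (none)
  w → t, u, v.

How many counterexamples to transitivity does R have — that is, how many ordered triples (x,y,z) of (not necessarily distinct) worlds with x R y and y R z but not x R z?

R is transitive; there are no such tuples.

0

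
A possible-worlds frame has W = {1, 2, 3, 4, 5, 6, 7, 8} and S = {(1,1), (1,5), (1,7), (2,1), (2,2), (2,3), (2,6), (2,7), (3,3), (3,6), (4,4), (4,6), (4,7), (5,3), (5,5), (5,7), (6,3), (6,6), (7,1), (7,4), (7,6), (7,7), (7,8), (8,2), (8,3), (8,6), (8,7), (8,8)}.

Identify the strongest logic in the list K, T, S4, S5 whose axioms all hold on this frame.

T

Reflexive (axiom T): yes — every world is S-related to itself.
Transitive (axiom 4): no — 1 S 5 and 5 S 3, but not 1 S 3.
Euclidean (axiom 5): no — 1 S 7 and 1 S 5, but not 7 S 5.
So F validates K, T; S4 would additionally require S to be transitive. The strongest is T.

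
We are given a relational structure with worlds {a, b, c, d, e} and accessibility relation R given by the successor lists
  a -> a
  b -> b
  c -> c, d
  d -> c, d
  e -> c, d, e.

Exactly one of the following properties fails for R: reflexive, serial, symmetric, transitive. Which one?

Reflexive: yes — every world is R-related to itself.
Serial: yes — every world has a successor (e.g. a R a).
Symmetric: no — e R c but not c R e.
Transitive: yes — every two-step R-path is closed by a direct edge.
Only symmetric fails.

symmetric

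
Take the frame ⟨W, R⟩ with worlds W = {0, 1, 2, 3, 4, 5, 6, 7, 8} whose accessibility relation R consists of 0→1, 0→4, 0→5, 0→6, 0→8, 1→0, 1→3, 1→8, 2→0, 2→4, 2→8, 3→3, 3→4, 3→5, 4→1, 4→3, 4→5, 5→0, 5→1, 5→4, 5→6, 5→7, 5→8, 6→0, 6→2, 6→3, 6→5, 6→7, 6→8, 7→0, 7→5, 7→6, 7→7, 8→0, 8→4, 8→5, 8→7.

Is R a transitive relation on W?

No

Transitive: no — 0 R 1 and 1 R 3, but not 0 R 3.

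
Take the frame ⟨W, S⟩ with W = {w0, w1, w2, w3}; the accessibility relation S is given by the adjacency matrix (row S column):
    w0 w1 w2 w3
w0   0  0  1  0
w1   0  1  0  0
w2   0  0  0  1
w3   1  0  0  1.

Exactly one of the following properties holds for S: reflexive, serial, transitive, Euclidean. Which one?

serial

Reflexive: no — w0 is not related to itself.
Serial: yes — every world has a successor (e.g. w0 S w2).
Transitive: no — w0 S w2 and w2 S w3, but not w0 S w3.
Euclidean: no — w0 S w2 and w0 S w2, but not w2 S w2.
Only serial holds.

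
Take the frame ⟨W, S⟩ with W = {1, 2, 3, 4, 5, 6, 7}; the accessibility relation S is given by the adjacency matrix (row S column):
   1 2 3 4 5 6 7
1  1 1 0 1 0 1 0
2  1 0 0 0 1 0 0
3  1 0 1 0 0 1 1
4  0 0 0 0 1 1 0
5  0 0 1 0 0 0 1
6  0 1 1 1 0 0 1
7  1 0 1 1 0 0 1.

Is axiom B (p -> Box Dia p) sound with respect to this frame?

The schema B characterises exactly the symmetric frames.
Symmetric: no — 1 S 4 but not 4 S 1.

No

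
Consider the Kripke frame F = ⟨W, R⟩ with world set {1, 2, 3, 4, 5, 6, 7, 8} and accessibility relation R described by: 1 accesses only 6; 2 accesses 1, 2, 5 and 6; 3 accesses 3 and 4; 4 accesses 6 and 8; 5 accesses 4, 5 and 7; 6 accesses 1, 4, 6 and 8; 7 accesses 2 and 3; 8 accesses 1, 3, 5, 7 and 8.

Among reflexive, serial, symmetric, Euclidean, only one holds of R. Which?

Reflexive: no — 1 is not related to itself.
Serial: yes — every world has a successor (e.g. 1 R 6).
Symmetric: no — 2 R 1 but not 1 R 2.
Euclidean: no — 2 R 1 and 2 R 5, but not 1 R 5.
Only serial holds.

serial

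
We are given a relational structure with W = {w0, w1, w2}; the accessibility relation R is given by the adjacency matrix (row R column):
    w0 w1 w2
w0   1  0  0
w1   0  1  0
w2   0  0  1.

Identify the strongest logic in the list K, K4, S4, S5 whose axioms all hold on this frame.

Transitive (axiom 4): yes — every two-step R-path is closed by a direct edge.
Reflexive (axiom T): yes — every world is R-related to itself.
Euclidean (axiom 5): yes — any two successors of a common world are R-related.
So F validates K, K4, S4, S5. The strongest is S5.

S5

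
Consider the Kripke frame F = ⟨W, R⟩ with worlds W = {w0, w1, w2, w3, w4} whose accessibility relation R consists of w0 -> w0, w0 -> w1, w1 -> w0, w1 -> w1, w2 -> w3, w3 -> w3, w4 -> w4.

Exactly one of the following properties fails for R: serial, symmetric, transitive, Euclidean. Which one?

symmetric

Serial: yes — every world has a successor (e.g. w0 R w0).
Symmetric: no — w2 R w3 but not w3 R w2.
Transitive: yes — every two-step R-path is closed by a direct edge.
Euclidean: yes — any two successors of a common world are R-related.
Only symmetric fails.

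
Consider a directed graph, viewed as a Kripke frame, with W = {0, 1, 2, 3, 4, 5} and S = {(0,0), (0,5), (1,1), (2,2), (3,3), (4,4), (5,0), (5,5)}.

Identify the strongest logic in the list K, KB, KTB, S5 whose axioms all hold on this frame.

S5

Symmetric (axiom B): yes — every pair in S has its reverse in S.
Reflexive (axiom T): yes — every world is S-related to itself.
Euclidean (axiom 5): yes — any two successors of a common world are S-related.
So F validates K, KB, KTB, S5. The strongest is S5.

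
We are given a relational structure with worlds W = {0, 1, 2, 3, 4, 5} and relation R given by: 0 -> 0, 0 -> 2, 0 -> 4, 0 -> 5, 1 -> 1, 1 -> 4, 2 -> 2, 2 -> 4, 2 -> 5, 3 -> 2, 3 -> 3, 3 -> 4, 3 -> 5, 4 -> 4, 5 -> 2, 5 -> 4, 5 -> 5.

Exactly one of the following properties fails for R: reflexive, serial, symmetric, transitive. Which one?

Reflexive: yes — every world is R-related to itself.
Serial: yes — every world has a successor (e.g. 0 R 0).
Symmetric: no — 0 R 2 but not 2 R 0.
Transitive: yes — every two-step R-path is closed by a direct edge.
Only symmetric fails.

symmetric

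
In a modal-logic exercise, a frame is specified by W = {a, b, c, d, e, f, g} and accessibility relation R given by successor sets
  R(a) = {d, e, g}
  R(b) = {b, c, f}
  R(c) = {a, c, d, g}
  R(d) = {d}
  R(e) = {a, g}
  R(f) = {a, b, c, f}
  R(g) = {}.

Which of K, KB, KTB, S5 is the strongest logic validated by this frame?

K

Symmetric (axiom B): no — a R d but not d R a.
Reflexive (axiom T): no — a is not related to itself.
Euclidean (axiom 5): no — a R d and a R e, but not d R e.
So F validates K; KB would additionally require R to be symmetric. The strongest is K.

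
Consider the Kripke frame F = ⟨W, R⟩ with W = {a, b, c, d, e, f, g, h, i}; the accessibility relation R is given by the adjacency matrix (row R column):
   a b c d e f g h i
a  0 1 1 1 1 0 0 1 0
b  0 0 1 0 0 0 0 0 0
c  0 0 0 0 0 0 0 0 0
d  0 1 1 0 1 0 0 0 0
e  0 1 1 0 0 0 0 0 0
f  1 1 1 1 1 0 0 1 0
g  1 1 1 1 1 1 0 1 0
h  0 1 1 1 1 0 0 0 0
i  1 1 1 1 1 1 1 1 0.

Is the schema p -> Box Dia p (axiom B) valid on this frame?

No

The schema B characterises exactly the symmetric frames.
Symmetric: no — a R b but not b R a.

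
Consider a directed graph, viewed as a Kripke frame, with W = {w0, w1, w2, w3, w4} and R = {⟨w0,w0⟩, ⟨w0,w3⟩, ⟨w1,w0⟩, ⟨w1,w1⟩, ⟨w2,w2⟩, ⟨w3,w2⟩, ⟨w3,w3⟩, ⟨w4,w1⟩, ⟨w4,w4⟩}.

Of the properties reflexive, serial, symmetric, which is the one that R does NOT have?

symmetric

Reflexive: yes — every world is R-related to itself.
Serial: yes — every world has a successor (e.g. w0 R w0).
Symmetric: no — w0 R w3 but not w3 R w0.
Only symmetric fails.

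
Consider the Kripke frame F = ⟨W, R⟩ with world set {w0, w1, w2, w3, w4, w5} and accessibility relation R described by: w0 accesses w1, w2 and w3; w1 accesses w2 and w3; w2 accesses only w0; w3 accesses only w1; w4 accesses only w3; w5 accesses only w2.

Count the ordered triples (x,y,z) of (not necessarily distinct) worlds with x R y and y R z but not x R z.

Enumerating: (w0,w2,w0), (w1,w2,w0), (w1,w3,w1), (w2,w0,w1), (w2,w0,w2), (w2,w0,w3), (w3,w1,w2), (w3,w1,w3), (w4,w3,w1), (w5,w2,w0).

10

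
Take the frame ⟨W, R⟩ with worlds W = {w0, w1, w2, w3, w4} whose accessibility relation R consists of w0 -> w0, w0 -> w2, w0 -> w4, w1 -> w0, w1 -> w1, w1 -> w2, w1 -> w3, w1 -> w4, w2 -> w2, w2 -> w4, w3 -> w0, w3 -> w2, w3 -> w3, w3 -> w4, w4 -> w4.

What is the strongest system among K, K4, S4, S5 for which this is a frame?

Transitive (axiom 4): yes — every two-step R-path is closed by a direct edge.
Reflexive (axiom T): yes — every world is R-related to itself.
Euclidean (axiom 5): no — w0 R w4 and w0 R w2, but not w4 R w2.
So F validates K, K4, S4; S5 would additionally require R to be Euclidean. The strongest is S4.

S4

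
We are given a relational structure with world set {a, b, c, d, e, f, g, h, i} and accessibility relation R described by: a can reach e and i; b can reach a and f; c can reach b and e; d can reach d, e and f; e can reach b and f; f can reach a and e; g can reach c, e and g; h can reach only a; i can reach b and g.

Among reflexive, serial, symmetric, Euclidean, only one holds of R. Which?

Reflexive: no — a is not related to itself.
Serial: yes — every world has a successor (e.g. a R e).
Symmetric: no — a R e but not e R a.
Euclidean: no — a R e and a R i, but not e R i.
Only serial holds.

serial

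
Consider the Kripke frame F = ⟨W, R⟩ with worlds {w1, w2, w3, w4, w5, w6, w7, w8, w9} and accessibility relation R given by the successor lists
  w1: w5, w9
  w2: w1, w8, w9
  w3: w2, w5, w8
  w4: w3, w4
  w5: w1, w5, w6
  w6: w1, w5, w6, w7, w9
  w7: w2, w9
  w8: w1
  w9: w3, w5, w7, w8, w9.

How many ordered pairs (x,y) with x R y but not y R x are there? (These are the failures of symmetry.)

Enumerating: (w1,w9), (w2,w1), (w2,w8), (w2,w9), (w3,w2), (w3,w5), (w3,w8), (w4,w3), (w6,w1), (w6,w7), (w6,w9), (w7,w2), (w8,w1), (w9,w3), (w9,w5), (w9,w8).

16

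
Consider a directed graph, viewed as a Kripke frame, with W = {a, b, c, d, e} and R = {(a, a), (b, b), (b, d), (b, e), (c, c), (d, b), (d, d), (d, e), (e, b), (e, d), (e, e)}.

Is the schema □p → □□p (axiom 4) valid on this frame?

Yes

Axiom 4 corresponds to the accessibility relation being transitive.
Transitive: yes — every two-step R-path is closed by a direct edge.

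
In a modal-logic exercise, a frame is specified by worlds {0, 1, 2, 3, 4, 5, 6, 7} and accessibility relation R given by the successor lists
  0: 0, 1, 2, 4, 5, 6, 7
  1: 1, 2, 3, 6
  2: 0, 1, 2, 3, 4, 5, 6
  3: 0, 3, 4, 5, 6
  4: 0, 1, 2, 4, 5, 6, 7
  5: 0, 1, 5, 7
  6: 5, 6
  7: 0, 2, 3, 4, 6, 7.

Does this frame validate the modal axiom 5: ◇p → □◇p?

No

By correspondence theory, 5 is valid on a frame iff R is Euclidean.
Euclidean: no — 0 R 1 and 0 R 4, but not 1 R 4.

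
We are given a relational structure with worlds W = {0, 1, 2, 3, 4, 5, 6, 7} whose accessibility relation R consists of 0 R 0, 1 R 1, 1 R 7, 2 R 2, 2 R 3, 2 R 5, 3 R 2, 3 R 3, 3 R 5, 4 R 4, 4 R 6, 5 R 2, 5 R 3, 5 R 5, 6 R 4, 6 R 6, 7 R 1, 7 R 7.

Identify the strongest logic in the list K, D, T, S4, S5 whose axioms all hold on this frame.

S5

Serial (axiom D): yes — every world has a successor (e.g. 0 R 0).
Reflexive (axiom T): yes — every world is R-related to itself.
Transitive (axiom 4): yes — every two-step R-path is closed by a direct edge.
Euclidean (axiom 5): yes — any two successors of a common world are R-related.
So F validates K, D, T, S4, S5. The strongest is S5.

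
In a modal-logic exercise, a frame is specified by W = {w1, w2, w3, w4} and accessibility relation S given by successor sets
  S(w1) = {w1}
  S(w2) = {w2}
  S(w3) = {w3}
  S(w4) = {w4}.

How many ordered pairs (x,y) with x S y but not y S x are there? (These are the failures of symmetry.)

S is symmetric; there are no such tuples.

0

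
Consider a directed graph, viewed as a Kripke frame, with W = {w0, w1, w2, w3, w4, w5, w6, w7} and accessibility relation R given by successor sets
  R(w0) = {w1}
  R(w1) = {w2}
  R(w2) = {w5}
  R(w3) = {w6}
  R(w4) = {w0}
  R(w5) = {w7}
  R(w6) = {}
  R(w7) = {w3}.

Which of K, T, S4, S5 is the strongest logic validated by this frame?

Reflexive (axiom T): no — w0 is not related to itself.
Transitive (axiom 4): no — w0 R w1 and w1 R w2, but not w0 R w2.
Euclidean (axiom 5): no — w0 R w1 and w0 R w1, but not w1 R w1.
So F validates K; T would additionally require R to be reflexive. The strongest is K.

K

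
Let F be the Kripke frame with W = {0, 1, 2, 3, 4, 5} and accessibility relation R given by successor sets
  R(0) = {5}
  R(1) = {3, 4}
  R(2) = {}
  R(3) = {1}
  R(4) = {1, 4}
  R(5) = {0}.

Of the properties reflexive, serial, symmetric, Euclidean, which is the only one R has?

Reflexive: no — 0 is not related to itself.
Serial: no — 2 has no R-successor.
Symmetric: yes — every pair in R has its reverse in R.
Euclidean: no — 1 R 3 and 1 R 4, but not 3 R 4.
Only symmetric holds.

symmetric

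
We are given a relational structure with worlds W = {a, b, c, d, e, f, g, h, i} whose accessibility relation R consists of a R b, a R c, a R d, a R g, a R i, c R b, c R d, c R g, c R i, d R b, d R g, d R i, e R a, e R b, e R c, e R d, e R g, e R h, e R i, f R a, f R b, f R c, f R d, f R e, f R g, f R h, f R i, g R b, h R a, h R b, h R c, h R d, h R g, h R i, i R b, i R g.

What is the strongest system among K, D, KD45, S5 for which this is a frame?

K

Serial (axiom D): no — b has no R-successor.
Euclidean (axiom 5): no — a R b and a R c, but not b R c.
Transitive (axiom 4): yes — every two-step R-path is closed by a direct edge.
Reflexive (axiom T): no — a is not related to itself.
So F validates K; D would additionally require R to be serial. The strongest is K.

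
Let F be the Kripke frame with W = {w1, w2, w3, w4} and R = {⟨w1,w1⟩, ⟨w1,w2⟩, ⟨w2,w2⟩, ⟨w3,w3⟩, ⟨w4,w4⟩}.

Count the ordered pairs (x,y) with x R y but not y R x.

1

Enumerating: (w1,w2).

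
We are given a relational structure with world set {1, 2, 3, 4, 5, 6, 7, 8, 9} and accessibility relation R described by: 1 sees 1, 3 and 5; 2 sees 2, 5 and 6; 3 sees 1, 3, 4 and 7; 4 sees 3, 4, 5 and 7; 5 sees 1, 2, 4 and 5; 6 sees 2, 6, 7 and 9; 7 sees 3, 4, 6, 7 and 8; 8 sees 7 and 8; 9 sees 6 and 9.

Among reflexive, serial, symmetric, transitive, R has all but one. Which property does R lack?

Reflexive: yes — every world is R-related to itself.
Serial: yes — every world has a successor (e.g. 1 R 1).
Symmetric: yes — every pair in R has its reverse in R.
Transitive: no — 1 R 3 and 3 R 4, but not 1 R 4.
Only transitive fails.

transitive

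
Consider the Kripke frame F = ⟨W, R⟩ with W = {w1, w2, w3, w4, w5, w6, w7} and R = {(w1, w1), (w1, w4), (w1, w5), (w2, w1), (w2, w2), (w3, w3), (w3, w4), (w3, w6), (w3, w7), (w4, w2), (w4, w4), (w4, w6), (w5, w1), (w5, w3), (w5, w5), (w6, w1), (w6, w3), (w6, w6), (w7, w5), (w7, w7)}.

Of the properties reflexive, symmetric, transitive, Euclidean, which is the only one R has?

Reflexive: yes — every world is R-related to itself.
Symmetric: no — w1 R w4 but not w4 R w1.
Transitive: no — w1 R w4 and w4 R w2, but not w1 R w2.
Euclidean: no — w1 R w4 and w1 R w5, but not w4 R w5.
Only reflexive holds.

reflexive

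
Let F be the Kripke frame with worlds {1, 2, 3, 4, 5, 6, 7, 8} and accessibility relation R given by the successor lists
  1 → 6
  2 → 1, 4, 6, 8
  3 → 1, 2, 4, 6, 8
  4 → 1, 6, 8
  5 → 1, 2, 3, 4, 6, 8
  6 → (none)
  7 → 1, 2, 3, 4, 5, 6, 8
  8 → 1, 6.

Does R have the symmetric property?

No

Symmetric: no — 1 R 6 but not 6 R 1.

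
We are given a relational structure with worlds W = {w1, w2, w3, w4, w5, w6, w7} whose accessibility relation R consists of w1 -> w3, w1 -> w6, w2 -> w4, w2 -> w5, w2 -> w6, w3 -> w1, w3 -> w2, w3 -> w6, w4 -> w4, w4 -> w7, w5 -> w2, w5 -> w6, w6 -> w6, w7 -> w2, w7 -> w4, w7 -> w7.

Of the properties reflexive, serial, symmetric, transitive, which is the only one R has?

serial

Reflexive: no — w1 is not related to itself.
Serial: yes — every world has a successor (e.g. w1 R w3).
Symmetric: no — w1 R w6 but not w6 R w1.
Transitive: no — w1 R w3 and w3 R w2, but not w1 R w2.
Only serial holds.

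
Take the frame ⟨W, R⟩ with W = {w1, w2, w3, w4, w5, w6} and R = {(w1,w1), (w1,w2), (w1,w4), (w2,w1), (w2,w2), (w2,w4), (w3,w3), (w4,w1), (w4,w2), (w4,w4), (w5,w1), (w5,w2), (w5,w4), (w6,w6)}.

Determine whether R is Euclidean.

Euclidean: yes — any two successors of a common world are R-related.

Yes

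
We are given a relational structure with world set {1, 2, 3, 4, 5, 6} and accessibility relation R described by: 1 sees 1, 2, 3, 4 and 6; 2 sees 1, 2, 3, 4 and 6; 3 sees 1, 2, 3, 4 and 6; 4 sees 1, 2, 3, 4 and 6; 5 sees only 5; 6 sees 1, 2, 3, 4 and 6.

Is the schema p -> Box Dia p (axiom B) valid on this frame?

By correspondence theory, B is valid on a frame iff R is symmetric.
Symmetric: yes — every pair in R has its reverse in R.

Yes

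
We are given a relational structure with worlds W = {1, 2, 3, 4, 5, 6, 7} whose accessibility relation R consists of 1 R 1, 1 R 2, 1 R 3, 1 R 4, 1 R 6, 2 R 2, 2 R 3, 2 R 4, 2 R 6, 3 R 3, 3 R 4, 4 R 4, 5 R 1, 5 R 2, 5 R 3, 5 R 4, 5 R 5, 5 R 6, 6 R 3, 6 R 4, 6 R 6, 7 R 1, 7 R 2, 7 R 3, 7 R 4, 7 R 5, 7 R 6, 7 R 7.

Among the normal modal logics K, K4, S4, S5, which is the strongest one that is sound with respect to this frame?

Transitive (axiom 4): yes — every two-step R-path is closed by a direct edge.
Reflexive (axiom T): yes — every world is R-related to itself.
Euclidean (axiom 5): no — 1 R 3 and 1 R 2, but not 3 R 2.
So F validates K, K4, S4; S5 would additionally require R to be Euclidean. The strongest is S4.

S4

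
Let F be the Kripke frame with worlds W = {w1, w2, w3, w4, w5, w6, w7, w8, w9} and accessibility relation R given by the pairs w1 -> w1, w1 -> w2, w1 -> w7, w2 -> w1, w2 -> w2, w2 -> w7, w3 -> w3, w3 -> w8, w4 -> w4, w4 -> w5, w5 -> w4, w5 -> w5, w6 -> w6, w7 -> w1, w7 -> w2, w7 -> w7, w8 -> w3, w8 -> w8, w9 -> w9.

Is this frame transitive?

Yes

Transitive: yes — every two-step R-path is closed by a direct edge.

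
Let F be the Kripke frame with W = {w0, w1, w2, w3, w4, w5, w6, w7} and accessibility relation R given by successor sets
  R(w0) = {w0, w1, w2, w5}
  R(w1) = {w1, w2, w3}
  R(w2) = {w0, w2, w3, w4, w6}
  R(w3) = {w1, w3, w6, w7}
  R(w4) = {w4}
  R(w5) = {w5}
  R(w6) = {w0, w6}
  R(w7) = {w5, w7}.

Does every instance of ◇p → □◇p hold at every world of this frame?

Axiom 5 corresponds to the accessibility relation being Euclidean.
Euclidean: no — w0 R w1 and w0 R w5, but not w1 R w5.

No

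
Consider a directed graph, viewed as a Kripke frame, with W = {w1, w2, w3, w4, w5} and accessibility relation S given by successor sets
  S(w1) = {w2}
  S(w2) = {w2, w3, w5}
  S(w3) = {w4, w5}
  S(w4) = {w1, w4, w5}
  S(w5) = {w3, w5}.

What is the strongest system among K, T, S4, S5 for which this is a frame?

K

Reflexive (axiom T): no — w1 is not related to itself.
Transitive (axiom 4): no — w1 S w2 and w2 S w3, but not w1 S w3.
Euclidean (axiom 5): no — w3 S w5 and w3 S w4, but not w5 S w4.
So F validates K; T would additionally require S to be reflexive. The strongest is K.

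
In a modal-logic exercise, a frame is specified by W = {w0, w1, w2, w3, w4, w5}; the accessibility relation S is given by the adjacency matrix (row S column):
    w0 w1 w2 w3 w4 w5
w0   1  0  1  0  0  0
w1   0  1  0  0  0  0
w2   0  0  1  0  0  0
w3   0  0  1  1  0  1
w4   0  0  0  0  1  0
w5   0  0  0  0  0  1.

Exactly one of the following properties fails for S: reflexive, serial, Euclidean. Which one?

Reflexive: yes — every world is S-related to itself.
Serial: yes — every world has a successor (e.g. w0 S w0).
Euclidean: no — w3 S w2 and w3 S w5, but not w2 S w5.
Only Euclidean fails.

Euclidean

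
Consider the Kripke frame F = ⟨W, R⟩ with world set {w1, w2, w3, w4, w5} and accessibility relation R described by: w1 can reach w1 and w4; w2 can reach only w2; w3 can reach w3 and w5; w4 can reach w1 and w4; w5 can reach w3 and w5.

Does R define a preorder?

Reflexive: yes — every world is R-related to itself.
Transitive: yes — every two-step R-path is closed by a direct edge.
So R is a preorder.

Yes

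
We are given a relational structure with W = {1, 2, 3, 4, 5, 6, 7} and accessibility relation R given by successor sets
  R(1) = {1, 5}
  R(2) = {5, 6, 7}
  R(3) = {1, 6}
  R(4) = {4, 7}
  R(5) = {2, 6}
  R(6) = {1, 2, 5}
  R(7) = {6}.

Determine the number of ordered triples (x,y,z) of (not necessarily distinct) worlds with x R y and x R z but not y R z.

20

Enumerating: (1,5,1), (1,5,5), (2,5,5), (2,5,7), (2,6,6), (2,6,7), (2,7,5), (2,7,7), (3,1,6), (3,6,6), (4,7,4), (4,7,7), … and 8 more.
Total: 20.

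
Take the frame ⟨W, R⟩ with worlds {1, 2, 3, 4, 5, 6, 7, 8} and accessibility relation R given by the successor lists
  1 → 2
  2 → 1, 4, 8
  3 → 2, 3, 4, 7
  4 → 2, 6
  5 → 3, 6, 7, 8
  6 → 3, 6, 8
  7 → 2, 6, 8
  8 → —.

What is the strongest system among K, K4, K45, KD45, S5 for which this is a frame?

Transitive (axiom 4): no — 1 R 2 and 2 R 4, but not 1 R 4.
Euclidean (axiom 5): no — 2 R 1 and 2 R 4, but not 1 R 4.
Serial (axiom D): no — 8 has no R-successor.
Reflexive (axiom T): no — 1 is not related to itself.
So F validates K; K4 would additionally require R to be transitive. The strongest is K.

K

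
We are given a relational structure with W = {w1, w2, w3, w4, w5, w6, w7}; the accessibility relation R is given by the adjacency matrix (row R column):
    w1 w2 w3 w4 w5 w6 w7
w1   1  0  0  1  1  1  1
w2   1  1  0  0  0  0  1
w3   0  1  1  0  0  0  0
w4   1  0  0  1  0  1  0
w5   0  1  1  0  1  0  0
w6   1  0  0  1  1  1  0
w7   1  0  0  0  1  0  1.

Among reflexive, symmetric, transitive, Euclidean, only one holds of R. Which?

Reflexive: yes — every world is R-related to itself.
Symmetric: no — w1 R w5 but not w5 R w1.
Transitive: no — w1 R w5 and w5 R w2, but not w1 R w2.
Euclidean: no — w1 R w4 and w1 R w5, but not w4 R w5.
Only reflexive holds.

reflexive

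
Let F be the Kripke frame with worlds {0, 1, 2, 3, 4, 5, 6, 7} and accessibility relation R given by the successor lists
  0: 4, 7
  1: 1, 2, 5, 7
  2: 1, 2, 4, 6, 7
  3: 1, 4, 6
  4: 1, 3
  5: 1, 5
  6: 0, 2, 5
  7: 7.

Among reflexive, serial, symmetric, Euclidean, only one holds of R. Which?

Reflexive: no — 0 is not related to itself.
Serial: yes — every world has a successor (e.g. 0 R 4).
Symmetric: no — 0 R 4 but not 4 R 0.
Euclidean: no — 0 R 4 and 0 R 7, but not 4 R 7.
Only serial holds.

serial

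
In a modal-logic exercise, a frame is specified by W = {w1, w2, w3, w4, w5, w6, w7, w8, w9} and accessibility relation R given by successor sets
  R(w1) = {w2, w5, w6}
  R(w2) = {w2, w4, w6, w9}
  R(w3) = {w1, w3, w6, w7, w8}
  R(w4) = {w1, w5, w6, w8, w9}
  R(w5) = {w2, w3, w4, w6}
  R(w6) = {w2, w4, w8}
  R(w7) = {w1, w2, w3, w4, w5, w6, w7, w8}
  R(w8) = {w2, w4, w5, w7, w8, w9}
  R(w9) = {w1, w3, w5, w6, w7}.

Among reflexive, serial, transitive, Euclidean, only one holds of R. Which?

serial

Reflexive: no — w1 is not related to itself.
Serial: yes — every world has a successor (e.g. w1 R w2).
Transitive: no — w1 R w2 and w2 R w4, but not w1 R w4.
Euclidean: no — w1 R w2 and w1 R w5, but not w2 R w5.
Only serial holds.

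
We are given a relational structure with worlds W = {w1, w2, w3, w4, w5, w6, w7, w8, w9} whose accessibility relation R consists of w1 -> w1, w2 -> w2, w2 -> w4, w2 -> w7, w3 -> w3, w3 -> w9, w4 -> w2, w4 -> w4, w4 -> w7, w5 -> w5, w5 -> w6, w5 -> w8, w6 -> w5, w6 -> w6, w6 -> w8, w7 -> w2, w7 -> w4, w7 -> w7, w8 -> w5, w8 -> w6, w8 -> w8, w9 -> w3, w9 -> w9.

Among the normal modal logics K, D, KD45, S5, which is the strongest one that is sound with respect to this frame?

S5

Serial (axiom D): yes — every world has a successor (e.g. w1 R w1).
Euclidean (axiom 5): yes — any two successors of a common world are R-related.
Transitive (axiom 4): yes — every two-step R-path is closed by a direct edge.
Reflexive (axiom T): yes — every world is R-related to itself.
So F validates K, D, KD45, S5. The strongest is S5.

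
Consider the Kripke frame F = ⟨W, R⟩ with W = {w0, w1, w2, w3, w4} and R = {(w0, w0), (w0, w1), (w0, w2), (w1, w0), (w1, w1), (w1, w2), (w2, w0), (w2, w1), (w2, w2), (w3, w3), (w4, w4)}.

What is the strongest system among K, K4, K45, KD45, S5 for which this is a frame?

Transitive (axiom 4): yes — every two-step R-path is closed by a direct edge.
Euclidean (axiom 5): yes — any two successors of a common world are R-related.
Serial (axiom D): yes — every world has a successor (e.g. w0 R w0).
Reflexive (axiom T): yes — every world is R-related to itself.
So F validates K, K4, K45, KD45, S5. The strongest is S5.

S5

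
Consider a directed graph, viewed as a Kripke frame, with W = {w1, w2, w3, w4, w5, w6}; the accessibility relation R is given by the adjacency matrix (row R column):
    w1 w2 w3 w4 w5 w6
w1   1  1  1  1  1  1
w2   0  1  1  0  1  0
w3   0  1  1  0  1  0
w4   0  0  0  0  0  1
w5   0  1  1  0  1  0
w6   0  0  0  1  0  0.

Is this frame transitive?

No

Transitive: no — w4 R w6 and w6 R w4, but not w4 R w4.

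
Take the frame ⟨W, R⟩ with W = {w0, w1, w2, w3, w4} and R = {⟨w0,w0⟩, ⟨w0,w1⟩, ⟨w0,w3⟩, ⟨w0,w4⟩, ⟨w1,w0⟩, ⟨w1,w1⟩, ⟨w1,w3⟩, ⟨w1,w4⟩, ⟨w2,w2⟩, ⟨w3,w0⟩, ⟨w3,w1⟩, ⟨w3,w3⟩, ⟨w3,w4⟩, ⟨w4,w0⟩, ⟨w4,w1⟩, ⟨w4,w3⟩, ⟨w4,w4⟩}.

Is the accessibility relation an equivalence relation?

Reflexive: yes — every world is R-related to itself.
Symmetric: yes — every pair in R has its reverse in R.
Transitive: yes — every two-step R-path is closed by a direct edge.
So R is an equivalence relation.

Yes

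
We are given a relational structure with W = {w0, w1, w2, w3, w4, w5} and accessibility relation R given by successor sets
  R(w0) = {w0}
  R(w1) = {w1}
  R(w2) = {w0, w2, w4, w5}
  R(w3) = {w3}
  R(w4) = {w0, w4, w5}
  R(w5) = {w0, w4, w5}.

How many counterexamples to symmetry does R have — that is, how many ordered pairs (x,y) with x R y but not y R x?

5

Enumerating: (w2,w0), (w2,w4), (w2,w5), (w4,w0), (w5,w0).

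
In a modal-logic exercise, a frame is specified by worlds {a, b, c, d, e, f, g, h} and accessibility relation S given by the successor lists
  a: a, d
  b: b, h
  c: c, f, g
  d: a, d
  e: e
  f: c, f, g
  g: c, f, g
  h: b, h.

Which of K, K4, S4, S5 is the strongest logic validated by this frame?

S5

Transitive (axiom 4): yes — every two-step S-path is closed by a direct edge.
Reflexive (axiom T): yes — every world is S-related to itself.
Euclidean (axiom 5): yes — any two successors of a common world are S-related.
So F validates K, K4, S4, S5. The strongest is S5.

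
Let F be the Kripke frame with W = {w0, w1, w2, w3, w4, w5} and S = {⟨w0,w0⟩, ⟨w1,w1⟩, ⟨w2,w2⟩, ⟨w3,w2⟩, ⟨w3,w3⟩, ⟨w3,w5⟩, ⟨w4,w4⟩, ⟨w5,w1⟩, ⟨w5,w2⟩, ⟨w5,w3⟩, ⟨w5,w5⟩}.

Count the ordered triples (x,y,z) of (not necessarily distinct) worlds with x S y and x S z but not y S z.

9

Enumerating: (w3,w2,w3), (w3,w2,w5), (w5,w1,w2), (w5,w1,w3), (w5,w1,w5), (w5,w2,w1), (w5,w2,w3), (w5,w2,w5), (w5,w3,w1).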